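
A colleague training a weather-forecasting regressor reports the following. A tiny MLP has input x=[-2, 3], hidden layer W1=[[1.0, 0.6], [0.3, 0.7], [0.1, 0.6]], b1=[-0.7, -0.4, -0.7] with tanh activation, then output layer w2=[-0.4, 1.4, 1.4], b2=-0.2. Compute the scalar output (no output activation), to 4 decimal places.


z1[0] = (1.0)·(-2) + (0.6)·(3) - 0.7 = -0.9
z1[1] = (0.3)·(-2) + (0.7)·(3) - 0.4 = 1.1
z1[2] = (0.1)·(-2) + (0.6)·(3) - 0.7 = 0.9
h = tanh(z1) = [-0.7163, 0.8005, 0.7163]
output = (-0.4)·(-0.7163) + (1.4)·(0.8005) + (1.4)·(0.7163) - 0.2 = 2.21

2.21


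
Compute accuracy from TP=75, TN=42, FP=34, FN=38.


Accuracy = (TP+TN)/(TP+TN+FP+FN)
= (75+42)/(189)
= 117/189 = 61.9%

61.9%


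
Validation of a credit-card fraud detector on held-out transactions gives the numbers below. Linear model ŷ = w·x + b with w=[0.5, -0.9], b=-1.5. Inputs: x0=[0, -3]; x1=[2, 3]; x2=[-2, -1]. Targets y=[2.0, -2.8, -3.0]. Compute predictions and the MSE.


ŷ0 = (0.5)·(0) + (-0.9)·(-3) - 1.5 = 1.2
ŷ1 = (0.5)·(2) + (-0.9)·(3) - 1.5 = -3.2
ŷ2 = (0.5)·(-2) + (-0.9)·(-1) - 1.5 = -1.6
errors² = [0.64, 0.16, 1.96]
MSE = 2.7600/3 = 0.92

0.92


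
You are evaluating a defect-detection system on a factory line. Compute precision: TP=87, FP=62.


Precision = TP/(TP+FP)
= 87/(87+62)
= 87/149 = 58.39%

58.39%


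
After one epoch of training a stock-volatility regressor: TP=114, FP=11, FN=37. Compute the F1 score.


Precision = 114/125 = 0.912
Recall = 114/151 = 0.755
F1 = 2·P·R/(P+R) = 2·TP/(2·TP+FP+FN) = 228/(228+11+37) = 228/276 = 0.8261

0.8261


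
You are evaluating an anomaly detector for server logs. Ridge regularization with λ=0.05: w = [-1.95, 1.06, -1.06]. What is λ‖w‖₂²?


‖w‖₂² = (-1.95)² + (1.06)² + (-1.06)²
     = 3.8025 + 1.1236 + 1.1236
     = 6.0497
λ·‖w‖₂² = 0.05·6.0497 = 0.302485

0.302485


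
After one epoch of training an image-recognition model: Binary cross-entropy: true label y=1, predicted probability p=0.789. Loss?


BCE = -[y·ln(p) + (1-y)·ln(1-p)]
= -1·ln(0.789) - 0
= -ln(0.789) = 0.237

0.237


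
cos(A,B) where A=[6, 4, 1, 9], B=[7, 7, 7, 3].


A·B = 6·7 + 4·7 + 1·7 + 9·3 = 104
‖A‖ = √134 = 11.5758, ‖B‖ = √156 = 12.49
cos = 104/(√134·√156) = 104/√20904 = 0.7193

0.7193


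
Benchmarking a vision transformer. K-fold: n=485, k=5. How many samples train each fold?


Fold size = 485/5 = 97
Training per fold = 485 - 97 = 388

388


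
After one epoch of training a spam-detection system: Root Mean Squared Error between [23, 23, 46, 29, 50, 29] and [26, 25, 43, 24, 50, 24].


MSE = 72/6 = 12
RMSE = √(72/6) = 3.4641

3.4641


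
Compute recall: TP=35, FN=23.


Recall = TP/(TP+FN)
= 35/(35+23)
= 35/58 = 60.34%

60.34%


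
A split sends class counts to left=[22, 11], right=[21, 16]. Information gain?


Parent = [43, 27], H_parent = 0.962
H_left = 0.9183 (n=33), H_right = 0.9868 (n=37)
H_children = (33/70)·0.9183 + (37/70)·0.9868 = 0.9545
IG = 0.962 - 0.9545 = 0.0075

0.0075


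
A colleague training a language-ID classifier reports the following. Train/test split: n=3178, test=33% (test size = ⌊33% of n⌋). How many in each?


Test = ⌊3178·33/100⌋ = 1048
Train = 3178 - 1048 = 2130

Train: 2130, Test: 1048


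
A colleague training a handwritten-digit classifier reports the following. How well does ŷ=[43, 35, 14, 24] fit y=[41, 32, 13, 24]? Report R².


ȳ = 27.5
SS_res = Σ(y-ŷ)² = 14
SS_tot = Σ(y-ȳ)² = 425
R² = 1 - SS_res/SS_tot = 1 - 0.0329 = 0.9671

0.9671


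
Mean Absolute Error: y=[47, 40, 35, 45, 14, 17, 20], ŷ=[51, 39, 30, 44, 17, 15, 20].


Absolute errors: |47-51|=4, |40-39|=1, |35-30|=5, |45-44|=1, |14-17|=3, |17-15|=2, |20-20|=0
Sum = 16
MAE = 16/7 = 16/7

16/7


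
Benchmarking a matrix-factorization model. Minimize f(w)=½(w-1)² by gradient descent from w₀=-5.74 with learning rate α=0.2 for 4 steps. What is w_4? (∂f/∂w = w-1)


step 1: grad = -5.74-1 = -6.74; w = -5.74 - 0.2·(-6.74) = -4.392
step 2: grad = -4.392-1 = -5.392; w = -4.392 - 0.2·(-5.392) = -3.3136
step 3: grad = -3.3136-1 = -4.3136; w = -3.3136 - 0.2·(-4.3136) = -2.45088
step 4: grad = -2.45088-1 = -3.45088; w = -2.45088 - 0.2·(-3.45088) = -1.760704

-1.760704


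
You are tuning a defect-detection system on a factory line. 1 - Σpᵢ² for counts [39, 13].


Probabilities: [39/52, 13/52] ≈ [0.75, 0.25]
Σpᵢ² = (1521 + 169)/52² = 1690/2704
Gini = 1 - Σpᵢ² = 1 - 1690/2704 = 0.375

0.375


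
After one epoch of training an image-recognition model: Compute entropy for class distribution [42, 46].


Probabilities: [42/88, 46/88] ≈ [0.4773, 0.5227]
H = -((42/88)·log₂(42/88) + (46/88)·log₂(46/88))
  = 0.9985 bits

0.9985 bits


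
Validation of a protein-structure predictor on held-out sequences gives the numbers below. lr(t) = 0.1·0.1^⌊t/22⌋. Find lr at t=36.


n_drops = ⌊36/22⌋ = 1
lr = 0.1·0.1^1 = 0.1·0.1 = 0.01

0.01


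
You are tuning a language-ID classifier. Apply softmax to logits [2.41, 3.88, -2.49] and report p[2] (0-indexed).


Exponentials: e^2.41=11.134, e^3.88=48.4242, e^-2.49=0.0829
Sum = 59.6411
Softmax = [0.1867, 0.8119, 0.0014]
p[2] = 0.0829/59.6411 = 0.0014

0.0014


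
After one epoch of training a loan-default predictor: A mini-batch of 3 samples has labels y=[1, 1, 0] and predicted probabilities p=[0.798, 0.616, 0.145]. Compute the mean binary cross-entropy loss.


L[0] = -ln(0.798) = 0.2256
L[1] = -ln(0.616) = 0.4845
L[2] = -ln(1-0.145) = -ln(0.855) = 0.1567
mean = (0.2256 + 0.4845 + 0.1567)/3 = 0.2889

0.2889


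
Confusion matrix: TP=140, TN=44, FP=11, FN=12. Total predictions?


Total = TP + TN + FP + FN
= 140 + 44 + 11 + 12
= 207
(Predicted positive: 151, predicted negative: 56)

207


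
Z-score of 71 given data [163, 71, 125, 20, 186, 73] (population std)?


μ = 106.3333, σ = 57.3285
z = (71 - 106.3333)/57.3285 = -0.6163

-0.6163


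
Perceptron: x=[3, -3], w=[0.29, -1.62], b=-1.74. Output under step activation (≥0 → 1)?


z = (3)·(0.29) + (-3)·(-1.62) - 1.74
  = 3.99
step(z) = 1 (z≥0)

1


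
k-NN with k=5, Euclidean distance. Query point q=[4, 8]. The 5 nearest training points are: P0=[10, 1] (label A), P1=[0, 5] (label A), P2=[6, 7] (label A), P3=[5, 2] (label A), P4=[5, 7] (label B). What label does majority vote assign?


d(q,P0) = 9.2195  (label A)
d(q,P1) = 5.0  (label A)
d(q,P2) = 2.2361  (label A)
d(q,P3) = 6.0828  (label A)
d(q,P4) = 1.4142  (label B)
Votes: A=4, B=1
Majority → A

A


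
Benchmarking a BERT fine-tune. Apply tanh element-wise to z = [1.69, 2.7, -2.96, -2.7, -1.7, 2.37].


tanh(1.69) = 0.9341
tanh(2.7) = 0.991
tanh(-2.96) = -0.9946
tanh(-2.7) = -0.991
tanh(-1.7) = -0.9354
tanh(2.37) = 0.9827
result = [0.9341, 0.991, -0.9946, -0.991, -0.9354, 0.9827]

[0.9341, 0.991, -0.9946, -0.991, -0.9354, 0.9827]


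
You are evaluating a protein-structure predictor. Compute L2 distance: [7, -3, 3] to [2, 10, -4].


d = √((7-2)² + (-3-10)² + (3+ 4)²)
  = √(25 + 169 + 49)
  = √243 = 15.5885

15.5885


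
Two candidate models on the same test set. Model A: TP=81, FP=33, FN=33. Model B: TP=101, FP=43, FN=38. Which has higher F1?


Model A: P=81/114=0.7105, R=81/114=0.7105, F1=2PR/(P+R)=2TP/(2TP+FP+FN)=162/228=0.7105
Model B: P=101/144=0.7014, R=101/139=0.7266, F1=2PR/(P+R)=2TP/(2TP+FP+FN)=202/283=0.7138
0.7105 < 0.7138 → Model B

Model B


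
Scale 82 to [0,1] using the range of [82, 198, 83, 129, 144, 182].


min=82, max=198
(82-82)/(198-82) = 0/116 = 0.0

0.0


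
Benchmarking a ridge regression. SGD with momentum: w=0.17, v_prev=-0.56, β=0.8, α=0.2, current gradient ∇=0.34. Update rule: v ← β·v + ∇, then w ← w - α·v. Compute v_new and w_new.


v_new = 0.8·-0.56 + 0.34 = -0.448 + 0.34 = -0.108
w_new = 0.17 - 0.2·-0.108 = 0.17 + 0.0216 = 0.1916

v_new=-0.108, w_new=0.1916


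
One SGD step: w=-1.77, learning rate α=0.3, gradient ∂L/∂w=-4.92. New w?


w_new = w - α·∇
= -1.77 - 0.3·-4.92
= -1.77 + 1.476
= -0.294

-0.294


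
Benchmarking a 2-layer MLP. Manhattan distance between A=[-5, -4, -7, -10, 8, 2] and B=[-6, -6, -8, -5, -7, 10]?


d = |-5+ 6| + |-4+ 6| + |-7+ 8| + |-10+ 5| + |8+ 7| + |2-10|
  = 1 + 2 + 1 + 5 + 15 + 8
  = 32

32


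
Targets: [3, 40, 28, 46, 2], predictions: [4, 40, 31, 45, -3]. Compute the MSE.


Squared errors: (3-4)²=1, (40-40)²=0, (28-31)²=9, (46-45)²=1, (2+ 3)²=25
Sum = 36
MSE = 36/5 = 36/5

36/5


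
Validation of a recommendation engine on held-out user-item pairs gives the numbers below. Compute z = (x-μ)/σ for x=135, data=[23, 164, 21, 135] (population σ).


μ = 85.75, σ = 64.5731
z = (135 - 85.75)/64.5731 = 0.7627

0.7627


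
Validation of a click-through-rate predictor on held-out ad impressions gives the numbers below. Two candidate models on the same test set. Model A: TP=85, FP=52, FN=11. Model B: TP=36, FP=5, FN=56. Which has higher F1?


Model A: P=85/137=0.6204, R=85/96=0.8854, F1=2PR/(P+R)=2TP/(2TP+FP+FN)=170/233=0.7296
Model B: P=36/41=0.878, R=36/92=0.3913, F1=2PR/(P+R)=2TP/(2TP+FP+FN)=72/133=0.5414
0.7296 > 0.5414 → Model A

Model A


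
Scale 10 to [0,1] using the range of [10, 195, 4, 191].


min=4, max=195
(10-4)/(195-4) = 6/191 = 0.0314

0.0314


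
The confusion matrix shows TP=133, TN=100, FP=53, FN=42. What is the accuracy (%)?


Accuracy = (TP+TN)/(TP+TN+FP+FN)
= (133+100)/(328)
= 233/328 = 71.04%

71.04%


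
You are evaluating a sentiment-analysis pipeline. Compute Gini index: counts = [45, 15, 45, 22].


Probabilities: [45/127, 15/127, 45/127, 22/127] ≈ [0.3543, 0.1181, 0.3543, 0.1732]
Σpᵢ² = (2025 + 225 + 2025 + 484)/127² = 4759/16129
Gini = 1 - Σpᵢ² = 1 - 4759/16129 = 0.7049

0.7049


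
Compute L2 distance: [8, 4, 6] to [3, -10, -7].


d = √((8-3)² + (4+ 10)² + (6+ 7)²)
  = √(25 + 196 + 169)
  = √390 = 19.7484

19.7484


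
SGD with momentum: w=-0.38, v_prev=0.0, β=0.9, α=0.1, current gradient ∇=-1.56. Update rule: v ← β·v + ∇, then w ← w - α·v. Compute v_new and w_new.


v_new = 0.9·0.0 - 1.56 = 0 - 1.56 = -1.56
w_new = -0.38 - 0.1·-1.56 = -0.38 + 0.156 = -0.224

v_new=-1.56, w_new=-0.224


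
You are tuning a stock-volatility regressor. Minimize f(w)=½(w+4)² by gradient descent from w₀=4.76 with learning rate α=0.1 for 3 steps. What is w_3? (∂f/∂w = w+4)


step 1: grad = 4.76+4 = 8.76; w = 4.76 - 0.1·(8.76) = 3.884
step 2: grad = 3.884+4 = 7.884; w = 3.884 - 0.1·(7.884) = 3.0956
step 3: grad = 3.0956+4 = 7.0956; w = 3.0956 - 0.1·(7.0956) = 2.38604

2.38604


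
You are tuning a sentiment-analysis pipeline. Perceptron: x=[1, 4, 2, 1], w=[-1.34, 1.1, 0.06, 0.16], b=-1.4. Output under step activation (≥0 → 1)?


z = (1)·(-1.34) + (4)·(1.1) + (2)·(0.06) + (1)·(0.16) - 1.4
  = 1.94
step(z) = 1 (z≥0)

1


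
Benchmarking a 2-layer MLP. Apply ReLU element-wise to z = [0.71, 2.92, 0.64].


ReLU(0.71) = max(0, 0.71) = 0.71
ReLU(2.92) = max(0, 2.92) = 2.92
ReLU(0.64) = max(0, 0.64) = 0.64
result = [0.71, 2.92, 0.64]

[0.71, 2.92, 0.64]


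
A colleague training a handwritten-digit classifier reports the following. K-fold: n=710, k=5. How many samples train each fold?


Fold size = 710/5 = 142
Training per fold = 710 - 142 = 568

568


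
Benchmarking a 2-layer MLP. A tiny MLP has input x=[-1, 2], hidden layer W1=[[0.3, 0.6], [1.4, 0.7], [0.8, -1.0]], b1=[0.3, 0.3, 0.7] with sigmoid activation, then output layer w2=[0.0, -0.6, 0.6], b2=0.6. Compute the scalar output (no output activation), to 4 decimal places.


z1[0] = (0.3)·(-1) + (0.6)·(2) + 0.3 = 1.2
z1[1] = (1.4)·(-1) + (0.7)·(2) + 0.3 = 0.3
z1[2] = (0.8)·(-1) + (-1.0)·(2) + 0.7 = -2.1
h = sigmoid(z1) = [0.7685, 0.5744, 0.1091]
output = (0.0)·(0.7685) + (-0.6)·(0.5744) + (0.6)·(0.1091) + 0.6 = 0.3208

0.3208


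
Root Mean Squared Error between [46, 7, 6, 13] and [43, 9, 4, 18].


MSE = 42/4 = 10.5
RMSE = √(42/4) = 3.2404

3.2404


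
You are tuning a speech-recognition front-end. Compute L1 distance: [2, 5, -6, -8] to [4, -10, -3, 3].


d = |2-4| + |5+ 10| + |-6+ 3| + |-8-3|
  = 2 + 15 + 3 + 11
  = 31

31


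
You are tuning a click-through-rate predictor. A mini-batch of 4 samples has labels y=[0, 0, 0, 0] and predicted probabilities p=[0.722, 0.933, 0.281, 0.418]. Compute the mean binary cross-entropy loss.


L[0] = -ln(1-0.722) = -ln(0.278) = 1.2801
L[1] = -ln(1-0.933) = -ln(0.067) = 2.7031
L[2] = -ln(1-0.281) = -ln(0.719) = 0.3299
L[3] = -ln(1-0.418) = -ln(0.582) = 0.5413
mean = (1.2801 + 2.7031 + 0.3299 + 0.5413)/4 = 1.2136

1.2136


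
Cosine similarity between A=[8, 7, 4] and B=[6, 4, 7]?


A·B = 8·6 + 7·4 + 4·7 = 104
‖A‖ = √129 = 11.3578, ‖B‖ = √101 = 10.0499
cos = 104/(√129·√101) = 104/√13029 = 0.9111

0.9111


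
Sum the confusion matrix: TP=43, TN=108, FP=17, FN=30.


Total = TP + TN + FP + FN
= 43 + 108 + 17 + 30
= 198
(Predicted positive: 60, predicted negative: 138)

198


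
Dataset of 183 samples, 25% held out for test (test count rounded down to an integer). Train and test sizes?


Test = ⌊183·25/100⌋ = 45
Train = 183 - 45 = 138

Train: 138, Test: 45


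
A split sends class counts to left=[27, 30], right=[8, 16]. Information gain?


Parent = [35, 46], H_parent = 0.9867
H_left = 0.998 (n=57), H_right = 0.9183 (n=24)
H_children = (57/81)·0.998 + (24/81)·0.9183 = 0.9744
IG = 0.9867 - 0.9744 = 0.0123

0.0123


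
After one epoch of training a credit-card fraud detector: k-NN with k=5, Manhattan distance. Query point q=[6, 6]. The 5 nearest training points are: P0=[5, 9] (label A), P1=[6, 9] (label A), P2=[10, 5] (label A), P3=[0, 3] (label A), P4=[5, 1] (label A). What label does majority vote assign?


d(q,P0) = 4  (label A)
d(q,P1) = 3  (label A)
d(q,P2) = 5  (label A)
d(q,P3) = 9  (label A)
d(q,P4) = 6  (label A)
Votes: A=5, B=0
Majority → A

A


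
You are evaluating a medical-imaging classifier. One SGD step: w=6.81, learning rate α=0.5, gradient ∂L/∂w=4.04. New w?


w_new = w - α·∇
= 6.81 - 0.5·4.04
= 6.81 - 2.02
= 4.79

4.79


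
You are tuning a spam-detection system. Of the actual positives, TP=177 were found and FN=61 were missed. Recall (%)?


Recall = TP/(TP+FN)
= 177/(177+61)
= 177/238 = 74.37%

74.37%


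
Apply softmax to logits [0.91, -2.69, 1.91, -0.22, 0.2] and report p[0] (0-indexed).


Exponentials: e^0.91=2.4843, e^-2.69=0.0679, e^1.91=6.7531, e^-0.22=0.8025, e^0.2=1.2214
Sum = 11.3292
Softmax = [0.2193, 0.006, 0.5961, 0.0708, 0.1078]
p[0] = 2.4843/11.3292 = 0.2193

0.2193


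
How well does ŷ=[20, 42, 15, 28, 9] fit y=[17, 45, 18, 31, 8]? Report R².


ȳ = 23.8
SS_res = Σ(y-ŷ)² = 37
SS_tot = Σ(y-ȳ)² = 830.8
R² = 1 - SS_res/SS_tot = 1 - 0.0445 = 0.9555

0.9555


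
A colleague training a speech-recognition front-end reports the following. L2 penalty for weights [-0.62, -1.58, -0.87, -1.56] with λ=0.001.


‖w‖₂² = (-0.62)² + (-1.58)² + (-0.87)² + (-1.56)²
     = 0.3844 + 2.4964 + 0.7569 + 2.4336
     = 6.0713
λ·‖w‖₂² = 0.001·6.0713 = 0.006071

0.006071


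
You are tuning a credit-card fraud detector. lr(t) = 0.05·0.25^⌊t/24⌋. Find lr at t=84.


n_drops = ⌊84/24⌋ = 3
lr = 0.05·0.25^3 = 0.05·0.015625 = 0.00078125

0.00078125


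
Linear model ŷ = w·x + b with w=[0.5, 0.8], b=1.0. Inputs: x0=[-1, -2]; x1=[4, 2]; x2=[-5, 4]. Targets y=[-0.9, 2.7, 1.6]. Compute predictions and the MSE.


ŷ0 = (0.5)·(-1) + (0.8)·(-2) + 1.0 = -1.1
ŷ1 = (0.5)·(4) + (0.8)·(2) + 1.0 = 4.6
ŷ2 = (0.5)·(-5) + (0.8)·(4) + 1.0 = 1.7
errors² = [0.04, 3.61, 0.01]
MSE = 3.6600/3 = 1.22

1.22


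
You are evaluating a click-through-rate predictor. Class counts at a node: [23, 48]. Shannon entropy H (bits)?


Probabilities: [23/71, 48/71] ≈ [0.3239, 0.6761]
H = -((23/71)·log₂(23/71) + (48/71)·log₂(48/71))
  = 0.9086 bits

0.9086 bits


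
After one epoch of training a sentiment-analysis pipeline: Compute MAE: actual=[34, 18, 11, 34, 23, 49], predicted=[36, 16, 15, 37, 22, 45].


Absolute errors: |34-36|=2, |18-16|=2, |11-15|=4, |34-37|=3, |23-22|=1, |49-45|=4
Sum = 16
MAE = 16/6 = 8/3

8/3


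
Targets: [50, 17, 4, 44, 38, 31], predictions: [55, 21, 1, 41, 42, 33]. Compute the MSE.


Squared errors: (50-55)²=25, (17-21)²=16, (4-1)²=9, (44-41)²=9, (38-42)²=16, (31-33)²=4
Sum = 79
MSE = 79/6 = 79/6

79/6


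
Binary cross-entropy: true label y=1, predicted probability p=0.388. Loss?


BCE = -[y·ln(p) + (1-y)·ln(1-p)]
= -1·ln(0.388) - 0
= -ln(0.388) = 0.9467

0.9467


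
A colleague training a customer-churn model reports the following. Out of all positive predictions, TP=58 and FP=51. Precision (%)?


Precision = TP/(TP+FP)
= 58/(58+51)
= 58/109 = 53.21%

53.21%


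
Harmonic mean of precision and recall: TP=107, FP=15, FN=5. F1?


Precision = 107/122 = 0.877
Recall = 107/112 = 0.9554
F1 = 2·P·R/(P+R) = 2·TP/(2·TP+FP+FN) = 214/(214+15+5) = 214/234 = 0.9145

0.9145


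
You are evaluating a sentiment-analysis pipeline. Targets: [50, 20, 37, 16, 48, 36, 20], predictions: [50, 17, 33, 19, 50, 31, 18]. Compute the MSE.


Squared errors: (50-50)²=0, (20-17)²=9, (37-33)²=16, (16-19)²=9, (48-50)²=4, (36-31)²=25, (20-18)²=4
Sum = 67
MSE = 67/7 = 67/7

67/7


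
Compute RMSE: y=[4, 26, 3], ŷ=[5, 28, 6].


MSE = 14/3 = 4.6667
RMSE = √(14/3) = 2.1602

2.1602


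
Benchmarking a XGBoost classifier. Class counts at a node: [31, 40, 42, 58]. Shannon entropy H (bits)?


Probabilities: [31/171, 40/171, 42/171, 58/171] ≈ [0.1813, 0.2339, 0.2456, 0.3392]
H = -((31/171)·log₂(31/171) + (40/171)·log₂(40/171) + (42/171)·log₂(42/171) + (58/171)·log₂(58/171))
  = 1.9635 bits

1.9635 bits


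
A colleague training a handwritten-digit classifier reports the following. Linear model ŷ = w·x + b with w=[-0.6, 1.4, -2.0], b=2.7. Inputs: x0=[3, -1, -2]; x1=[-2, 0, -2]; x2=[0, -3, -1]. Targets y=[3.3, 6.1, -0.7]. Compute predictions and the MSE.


ŷ0 = (-0.6)·(3) + (1.4)·(-1) + (-2.0)·(-2) + 2.7 = 3.5
ŷ1 = (-0.6)·(-2) + (1.4)·(0) + (-2.0)·(-2) + 2.7 = 7.9
ŷ2 = (-0.6)·(0) + (1.4)·(-3) + (-2.0)·(-1) + 2.7 = 0.5
errors² = [0.04, 3.24, 1.44]
MSE = 4.7200/3 = 1.5733

1.5733


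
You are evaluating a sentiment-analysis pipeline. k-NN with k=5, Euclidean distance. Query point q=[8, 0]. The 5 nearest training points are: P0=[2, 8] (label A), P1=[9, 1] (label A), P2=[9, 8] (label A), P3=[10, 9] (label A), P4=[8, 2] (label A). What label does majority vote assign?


d(q,P0) = 10.0  (label A)
d(q,P1) = 1.4142  (label A)
d(q,P2) = 8.0623  (label A)
d(q,P3) = 9.2195  (label A)
d(q,P4) = 2.0  (label A)
Votes: A=5, B=0
Majority → A

A


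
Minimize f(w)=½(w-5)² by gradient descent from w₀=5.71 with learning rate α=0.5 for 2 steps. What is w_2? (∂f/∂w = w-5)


step 1: grad = 5.71-5 = 0.71; w = 5.71 - 0.5·(0.71) = 5.355
step 2: grad = 5.355-5 = 0.355; w = 5.355 - 0.5·(0.355) = 5.1775

5.1775


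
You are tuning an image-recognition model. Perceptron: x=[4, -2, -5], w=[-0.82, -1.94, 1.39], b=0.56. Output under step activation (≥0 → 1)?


z = (4)·(-0.82) + (-2)·(-1.94) + (-5)·(1.39) + 0.56
  = -5.79
step(z) = 0 (z<0)

0


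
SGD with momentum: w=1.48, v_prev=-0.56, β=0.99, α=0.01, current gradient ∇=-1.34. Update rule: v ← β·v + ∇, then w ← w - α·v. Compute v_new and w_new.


v_new = 0.99·-0.56 - 1.34 = -0.5544 - 1.34 = -1.8944
w_new = 1.48 - 0.01·-1.8944 = 1.48 + 0.018944 = 1.498944

v_new=-1.8944, w_new=1.498944


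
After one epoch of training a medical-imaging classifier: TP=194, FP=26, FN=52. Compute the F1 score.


Precision = 194/220 = 0.8818
Recall = 194/246 = 0.7886
F1 = 2·P·R/(P+R) = 2·TP/(2·TP+FP+FN) = 388/(388+26+52) = 388/466 = 0.8326

0.8326


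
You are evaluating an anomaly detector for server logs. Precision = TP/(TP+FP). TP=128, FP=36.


Precision = TP/(TP+FP)
= 128/(128+36)
= 128/164 = 78.05%

78.05%


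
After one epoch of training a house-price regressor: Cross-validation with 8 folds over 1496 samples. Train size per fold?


Fold size = 1496/8 = 187
Training per fold = 1496 - 187 = 1309

1309


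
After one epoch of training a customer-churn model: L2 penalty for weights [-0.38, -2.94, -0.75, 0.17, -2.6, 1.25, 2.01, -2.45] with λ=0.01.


‖w‖₂² = (-0.38)² + (-2.94)² + (-0.75)² + (0.17)² + (-2.6)² + (1.25)² + (2.01)² + (-2.45)²
     = 0.1444 + 8.6436 + 0.5625 + 0.0289 + 6.76 + 1.5625 + 4.0401 + 6.0025
     = 27.7445
λ·‖w‖₂² = 0.01·27.7445 = 0.277445

0.277445


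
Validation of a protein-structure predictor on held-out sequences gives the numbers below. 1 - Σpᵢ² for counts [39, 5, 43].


Probabilities: [39/87, 5/87, 43/87] ≈ [0.4483, 0.0575, 0.4943]
Σpᵢ² = (1521 + 25 + 1849)/87² = 3395/7569
Gini = 1 - Σpᵢ² = 1 - 3395/7569 = 0.5515

0.5515


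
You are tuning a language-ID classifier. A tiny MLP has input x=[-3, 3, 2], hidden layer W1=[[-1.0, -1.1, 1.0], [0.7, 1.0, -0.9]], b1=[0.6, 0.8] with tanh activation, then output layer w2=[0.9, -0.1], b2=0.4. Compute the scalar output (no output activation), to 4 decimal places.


z1[0] = (-1.0)·(-3) + (-1.1)·(3) + (1.0)·(2) + 0.6 = 2.3
z1[1] = (0.7)·(-3) + (1.0)·(3) + (-0.9)·(2) + 0.8 = -0.1
h = tanh(z1) = [0.9801, -0.0997]
output = (0.9)·(0.9801) + (-0.1)·(-0.0997) + 0.4 = 1.2921

1.2921


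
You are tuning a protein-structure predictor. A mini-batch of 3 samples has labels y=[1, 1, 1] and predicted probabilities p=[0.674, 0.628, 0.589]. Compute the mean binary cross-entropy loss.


L[0] = -ln(0.674) = 0.3945
L[1] = -ln(0.628) = 0.4652
L[2] = -ln(0.589) = 0.5293
mean = (0.3945 + 0.4652 + 0.5293)/3 = 0.463

0.463


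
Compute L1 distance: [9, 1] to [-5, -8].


d = |9+ 5| + |1+ 8|
  = 14 + 9
  = 23

23


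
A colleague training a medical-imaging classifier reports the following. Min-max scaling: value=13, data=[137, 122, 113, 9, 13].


min=9, max=137
(13-9)/(137-9) = 4/128 = 0.0312

0.0312


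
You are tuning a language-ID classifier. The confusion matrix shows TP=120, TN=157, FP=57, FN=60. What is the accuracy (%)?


Accuracy = (TP+TN)/(TP+TN+FP+FN)
= (120+157)/(394)
= 277/394 = 70.3%

70.3%


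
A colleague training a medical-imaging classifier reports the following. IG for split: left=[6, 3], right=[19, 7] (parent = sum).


Parent = [25, 10], H_parent = 0.8631
H_left = 0.9183 (n=9), H_right = 0.8404 (n=26)
H_children = (9/35)·0.9183 + (26/35)·0.8404 = 0.8604
IG = 0.8631 - 0.8604 = 0.0027

0.0027


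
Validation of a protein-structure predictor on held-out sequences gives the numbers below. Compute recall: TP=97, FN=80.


Recall = TP/(TP+FN)
= 97/(97+80)
= 97/177 = 54.8%

54.8%


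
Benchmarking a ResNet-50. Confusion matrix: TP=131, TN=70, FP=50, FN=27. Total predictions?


Total = TP + TN + FP + FN
= 131 + 70 + 50 + 27
= 278
(Predicted positive: 181, predicted negative: 97)

278


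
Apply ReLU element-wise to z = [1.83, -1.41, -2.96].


ReLU(1.83) = max(0, 1.83) = 1.83
ReLU(-1.41) = max(0, -1.41) = 0.0
ReLU(-2.96) = max(0, -2.96) = 0.0
result = [1.83, 0.0, 0.0]

[1.83, 0.0, 0.0]


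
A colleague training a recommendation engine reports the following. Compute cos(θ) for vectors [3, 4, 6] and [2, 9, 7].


A·B = 3·2 + 4·9 + 6·7 = 84
‖A‖ = √61 = 7.8102, ‖B‖ = √134 = 11.5758
cos = 84/(√61·√134) = 84/√8174 = 0.9291

0.9291


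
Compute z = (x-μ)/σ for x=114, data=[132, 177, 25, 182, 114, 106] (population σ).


μ = 122.6667, σ = 52.363
z = (114 - 122.6667)/52.363 = -0.1655

-0.1655


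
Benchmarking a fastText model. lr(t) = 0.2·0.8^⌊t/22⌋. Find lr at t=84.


n_drops = ⌊84/22⌋ = 3
lr = 0.2·0.8^3 = 0.2·0.512 = 0.1024

0.1024


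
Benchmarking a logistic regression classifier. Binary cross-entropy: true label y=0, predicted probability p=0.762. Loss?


BCE = -[y·ln(p) + (1-y)·ln(1-p)]
= -0 - 1·ln(1-0.762)
= -ln(0.238) = 1.4355

1.4355


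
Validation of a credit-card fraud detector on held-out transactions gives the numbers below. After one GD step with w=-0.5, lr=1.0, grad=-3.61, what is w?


w_new = w - α·∇
= -0.5 - 1.0·-3.61
= -0.5 + 3.61
= 3.11

3.11


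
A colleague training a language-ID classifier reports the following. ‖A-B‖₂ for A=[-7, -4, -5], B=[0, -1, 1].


d = √((-7-0)² + (-4+ 1)² + (-5-1)²)
  = √(49 + 9 + 36)
  = √94 = 9.6954

9.6954


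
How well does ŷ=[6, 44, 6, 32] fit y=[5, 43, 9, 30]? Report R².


ȳ = 21.75
SS_res = Σ(y-ŷ)² = 15
SS_tot = Σ(y-ȳ)² = 962.75
R² = 1 - SS_res/SS_tot = 1 - 0.0156 = 0.9844

0.9844


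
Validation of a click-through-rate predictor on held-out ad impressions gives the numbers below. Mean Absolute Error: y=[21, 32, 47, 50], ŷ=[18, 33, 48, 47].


Absolute errors: |21-18|=3, |32-33|=1, |47-48|=1, |50-47|=3
Sum = 8
MAE = 8/4 = 2

2


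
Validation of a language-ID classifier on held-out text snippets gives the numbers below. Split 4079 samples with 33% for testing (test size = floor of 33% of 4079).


Test = ⌊4079·33/100⌋ = 1346
Train = 4079 - 1346 = 2733

Train: 2733, Test: 1346


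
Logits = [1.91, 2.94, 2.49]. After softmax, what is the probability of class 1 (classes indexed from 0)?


Exponentials: e^1.91=6.7531, e^2.94=18.9158, e^2.49=12.0613
Sum = 37.7302
Softmax = [0.179, 0.5013, 0.3197]
p[1] = 18.9158/37.7302 = 0.5013

0.5013


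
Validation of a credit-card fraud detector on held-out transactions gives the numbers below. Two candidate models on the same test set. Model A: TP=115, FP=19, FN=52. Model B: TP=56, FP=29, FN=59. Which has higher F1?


Model A: P=115/134=0.8582, R=115/167=0.6886, F1=2PR/(P+R)=2TP/(2TP+FP+FN)=230/301=0.7641
Model B: P=56/85=0.6588, R=56/115=0.487, F1=2PR/(P+R)=2TP/(2TP+FP+FN)=112/200=0.56
0.7641 > 0.56 → Model A

Model A


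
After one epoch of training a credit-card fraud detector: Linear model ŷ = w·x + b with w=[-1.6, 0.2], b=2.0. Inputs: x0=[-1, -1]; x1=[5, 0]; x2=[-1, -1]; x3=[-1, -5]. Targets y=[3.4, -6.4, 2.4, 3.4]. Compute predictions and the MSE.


ŷ0 = (-1.6)·(-1) + (0.2)·(-1) + 2.0 = 3.4
ŷ1 = (-1.6)·(5) + (0.2)·(0) + 2.0 = -6.0
ŷ2 = (-1.6)·(-1) + (0.2)·(-1) + 2.0 = 3.4
ŷ3 = (-1.6)·(-1) + (0.2)·(-5) + 2.0 = 2.6
errors² = [0.0, 0.16, 1.0, 0.64]
MSE = 1.8000/4 = 0.45

0.45


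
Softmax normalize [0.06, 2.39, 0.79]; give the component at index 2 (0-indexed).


Exponentials: e^0.06=1.0618, e^2.39=10.9135, e^0.79=2.2034
Sum = 14.1787
Softmax = [0.0749, 0.7697, 0.1554]
p[2] = 2.2034/14.1787 = 0.1554

0.1554


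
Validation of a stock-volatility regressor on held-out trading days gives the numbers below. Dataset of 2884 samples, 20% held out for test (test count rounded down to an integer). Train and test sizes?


Test = ⌊2884·20/100⌋ = 576
Train = 2884 - 576 = 2308

Train: 2308, Test: 576


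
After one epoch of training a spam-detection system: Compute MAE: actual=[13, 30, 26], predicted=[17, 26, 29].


Absolute errors: |13-17|=4, |30-26|=4, |26-29|=3
Sum = 11
MAE = 11/3 = 11/3

11/3


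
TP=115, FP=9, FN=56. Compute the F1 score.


Precision = 115/124 = 0.9274
Recall = 115/171 = 0.6725
F1 = 2·P·R/(P+R) = 2·TP/(2·TP+FP+FN) = 230/(230+9+56) = 230/295 = 0.7797

0.7797


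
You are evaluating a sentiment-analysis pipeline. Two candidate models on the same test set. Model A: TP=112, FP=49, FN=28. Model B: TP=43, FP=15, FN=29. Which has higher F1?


Model A: P=112/161=0.6957, R=112/140=0.8, F1=2PR/(P+R)=2TP/(2TP+FP+FN)=224/301=0.7442
Model B: P=43/58=0.7414, R=43/72=0.5972, F1=2PR/(P+R)=2TP/(2TP+FP+FN)=86/130=0.6615
0.7442 > 0.6615 → Model A

Model A


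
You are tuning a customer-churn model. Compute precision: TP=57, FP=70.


Precision = TP/(TP+FP)
= 57/(57+70)
= 57/127 = 44.88%

44.88%


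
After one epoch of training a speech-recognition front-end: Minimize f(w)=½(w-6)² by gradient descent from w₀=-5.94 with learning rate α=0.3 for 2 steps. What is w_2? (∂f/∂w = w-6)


step 1: grad = -5.94-6 = -11.94; w = -5.94 - 0.3·(-11.94) = -2.358
step 2: grad = -2.358-6 = -8.358; w = -2.358 - 0.3·(-8.358) = 0.1494

0.1494


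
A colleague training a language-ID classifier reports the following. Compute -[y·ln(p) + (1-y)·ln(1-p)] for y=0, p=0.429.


BCE = -[y·ln(p) + (1-y)·ln(1-p)]
= -0 - 1·ln(1-0.429)
= -ln(0.571) = 0.5604

0.5604


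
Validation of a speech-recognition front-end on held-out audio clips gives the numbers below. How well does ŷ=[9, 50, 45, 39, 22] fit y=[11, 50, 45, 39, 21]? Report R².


ȳ = 33.2
SS_res = Σ(y-ŷ)² = 5
SS_tot = Σ(y-ȳ)² = 1096.8
R² = 1 - SS_res/SS_tot = 1 - 0.0046 = 0.9954

0.9954


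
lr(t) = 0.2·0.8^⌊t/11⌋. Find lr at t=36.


n_drops = ⌊36/11⌋ = 3
lr = 0.2·0.8^3 = 0.2·0.512 = 0.1024

0.1024


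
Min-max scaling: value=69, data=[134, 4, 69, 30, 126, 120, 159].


min=4, max=159
(69-4)/(159-4) = 65/155 = 0.4194

0.4194


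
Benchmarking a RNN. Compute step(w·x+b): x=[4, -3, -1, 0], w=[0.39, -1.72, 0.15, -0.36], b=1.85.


z = (4)·(0.39) + (-3)·(-1.72) + (-1)·(0.15) + (0)·(-0.36) + 1.85
  = 8.42
step(z) = 1 (z≥0)

1


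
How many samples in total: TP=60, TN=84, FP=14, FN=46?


Total = TP + TN + FP + FN
= 60 + 84 + 14 + 46
= 204
(Predicted positive: 74, predicted negative: 130)

204


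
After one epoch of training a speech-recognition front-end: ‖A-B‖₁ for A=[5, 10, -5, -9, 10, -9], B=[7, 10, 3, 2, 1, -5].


d = |5-7| + |10-10| + |-5-3| + |-9-2| + |10-1| + |-9+ 5|
  = 2 + 0 + 8 + 11 + 9 + 4
  = 34

34


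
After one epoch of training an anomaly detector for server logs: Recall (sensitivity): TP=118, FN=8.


Recall = TP/(TP+FN)
= 118/(118+8)
= 118/126 = 93.65%

93.65%


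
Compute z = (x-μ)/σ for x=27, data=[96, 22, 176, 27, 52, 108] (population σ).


μ = 80.1667, σ = 53.5612
z = (27 - 80.1667)/53.5612 = -0.9926

-0.9926


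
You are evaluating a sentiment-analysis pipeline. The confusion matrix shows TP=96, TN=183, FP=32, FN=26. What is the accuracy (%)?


Accuracy = (TP+TN)/(TP+TN+FP+FN)
= (96+183)/(337)
= 279/337 = 82.79%

82.79%


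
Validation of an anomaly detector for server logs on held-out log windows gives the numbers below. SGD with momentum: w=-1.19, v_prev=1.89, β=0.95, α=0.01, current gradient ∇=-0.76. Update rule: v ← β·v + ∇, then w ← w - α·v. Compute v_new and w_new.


v_new = 0.95·1.89 - 0.76 = 1.7955 - 0.76 = 1.0355
w_new = -1.19 - 0.01·1.0355 = -1.19 - 0.010355 = -1.200355

v_new=1.0355, w_new=-1.200355


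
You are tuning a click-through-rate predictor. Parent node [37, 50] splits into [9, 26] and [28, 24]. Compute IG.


Parent = [37, 50], H_parent = 0.9838
H_left = 0.8224 (n=35), H_right = 0.9957 (n=52)
H_children = (35/87)·0.8224 + (52/87)·0.9957 = 0.926
IG = 0.9838 - 0.926 = 0.0578

0.0578


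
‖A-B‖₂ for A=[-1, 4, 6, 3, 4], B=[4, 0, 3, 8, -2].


d = √((-1-4)² + (4-0)² + (6-3)² + (3-8)² + (4+ 2)²)
  = √(25 + 16 + 9 + 25 + 36)
  = √111 = 10.5357

10.5357


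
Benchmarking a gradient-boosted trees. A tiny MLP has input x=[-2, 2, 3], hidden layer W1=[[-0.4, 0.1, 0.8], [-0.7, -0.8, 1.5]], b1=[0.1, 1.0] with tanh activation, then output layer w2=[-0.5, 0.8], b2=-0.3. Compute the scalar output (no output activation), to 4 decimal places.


z1[0] = (-0.4)·(-2) + (0.1)·(2) + (0.8)·(3) + 0.1 = 3.5
z1[1] = (-0.7)·(-2) + (-0.8)·(2) + (1.5)·(3) + 1.0 = 5.3
h = tanh(z1) = [0.9982, 1.0]
output = (-0.5)·(0.9982) + (0.8)·(1.0) - 0.3 = 0.0009

0.0009


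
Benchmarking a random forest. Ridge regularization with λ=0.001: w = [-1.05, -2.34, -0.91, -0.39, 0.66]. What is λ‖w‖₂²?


‖w‖₂² = (-1.05)² + (-2.34)² + (-0.91)² + (-0.39)² + (0.66)²
     = 1.1025 + 5.4756 + 0.8281 + 0.1521 + 0.4356
     = 7.9939
λ·‖w‖₂² = 0.001·7.9939 = 0.007994

0.007994


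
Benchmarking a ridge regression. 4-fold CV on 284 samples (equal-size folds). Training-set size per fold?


Fold size = 284/4 = 71
Training per fold = 284 - 71 = 213

213


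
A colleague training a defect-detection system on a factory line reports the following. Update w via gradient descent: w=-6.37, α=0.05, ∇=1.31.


w_new = w - α·∇
= -6.37 - 0.05·1.31
= -6.37 - 0.0655
= -6.4355

-6.4355


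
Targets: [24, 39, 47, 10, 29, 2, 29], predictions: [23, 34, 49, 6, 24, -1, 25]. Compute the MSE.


Squared errors: (24-23)²=1, (39-34)²=25, (47-49)²=4, (10-6)²=16, (29-24)²=25, (2+ 1)²=9, (29-25)²=16
Sum = 96
MSE = 96/7 = 96/7

96/7


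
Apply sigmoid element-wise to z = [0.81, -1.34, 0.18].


σ(0.81) = 1/(1+e^-0.81) = 0.6921
σ(-1.34) = 1/(1+e^1.34) = 0.2075
σ(0.18) = 1/(1+e^-0.18) = 0.5449
result = [0.6921, 0.2075, 0.5449]

[0.6921, 0.2075, 0.5449]


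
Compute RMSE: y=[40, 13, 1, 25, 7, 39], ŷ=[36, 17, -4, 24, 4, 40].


MSE = 68/6 = 11.3333
RMSE = √(68/6) = 3.3665

3.3665


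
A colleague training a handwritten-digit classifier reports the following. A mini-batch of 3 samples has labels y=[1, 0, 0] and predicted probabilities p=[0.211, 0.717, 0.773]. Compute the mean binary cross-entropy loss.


L[0] = -ln(0.211) = 1.5559
L[1] = -ln(1-0.717) = -ln(0.283) = 1.2623
L[2] = -ln(1-0.773) = -ln(0.227) = 1.4828
mean = (1.5559 + 1.2623 + 1.4828)/3 = 1.4337

1.4337


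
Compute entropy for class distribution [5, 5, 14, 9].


Probabilities: [5/33, 5/33, 14/33, 9/33] ≈ [0.1515, 0.1515, 0.4242, 0.2727]
H = -((5/33)·log₂(5/33) + (5/33)·log₂(5/33) + (14/33)·log₂(14/33) + (9/33)·log₂(9/33))
  = 1.861 bits

1.861 bits


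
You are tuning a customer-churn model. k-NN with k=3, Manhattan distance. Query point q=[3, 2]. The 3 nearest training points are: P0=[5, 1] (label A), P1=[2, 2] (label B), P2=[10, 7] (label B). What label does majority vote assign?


d(q,P0) = 3  (label A)
d(q,P1) = 1  (label B)
d(q,P2) = 12  (label B)
Votes: A=1, B=2
Majority → B

B


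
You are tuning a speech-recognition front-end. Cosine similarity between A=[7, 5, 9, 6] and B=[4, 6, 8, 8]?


A·B = 7·4 + 5·6 + 9·8 + 6·8 = 178
‖A‖ = √191 = 13.8203, ‖B‖ = √180 = 13.4164
cos = 178/(√191·√180) = 178/√34380 = 0.96

0.96


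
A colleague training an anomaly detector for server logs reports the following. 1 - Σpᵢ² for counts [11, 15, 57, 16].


Probabilities: [11/99, 15/99, 57/99, 16/99] ≈ [0.1111, 0.1515, 0.5758, 0.1616]
Σpᵢ² = (121 + 225 + 3249 + 256)/99² = 3851/9801
Gini = 1 - Σpᵢ² = 1 - 3851/9801 = 0.6071

0.6071


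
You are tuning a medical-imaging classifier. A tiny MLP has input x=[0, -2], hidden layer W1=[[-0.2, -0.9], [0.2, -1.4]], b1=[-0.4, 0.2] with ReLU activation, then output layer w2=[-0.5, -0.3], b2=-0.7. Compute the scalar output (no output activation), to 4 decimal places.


z1[0] = (-0.2)·(0) + (-0.9)·(-2) - 0.4 = 1.4
z1[1] = (0.2)·(0) + (-1.4)·(-2) + 0.2 = 3.0
h = ReLU(z1) = [1.4, 3.0]
output = (-0.5)·(1.4) + (-0.3)·(3.0) - 0.7 = -2.3

-2.3


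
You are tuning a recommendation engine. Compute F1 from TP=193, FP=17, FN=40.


Precision = 193/210 = 0.919
Recall = 193/233 = 0.8283
F1 = 2·P·R/(P+R) = 2·TP/(2·TP+FP+FN) = 386/(386+17+40) = 386/443 = 0.8713

0.8713


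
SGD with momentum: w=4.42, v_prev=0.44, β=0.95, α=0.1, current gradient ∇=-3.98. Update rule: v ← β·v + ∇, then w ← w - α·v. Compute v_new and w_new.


v_new = 0.95·0.44 - 3.98 = 0.418 - 3.98 = -3.562
w_new = 4.42 - 0.1·-3.562 = 4.42 + 0.3562 = 4.7762

v_new=-3.562, w_new=4.7762


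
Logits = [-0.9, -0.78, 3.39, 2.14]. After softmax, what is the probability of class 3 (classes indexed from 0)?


Exponentials: e^-0.9=0.4066, e^-0.78=0.4584, e^3.39=29.666, e^2.14=8.4994
Sum = 39.0304
Softmax = [0.0104, 0.0117, 0.7601, 0.2178]
p[3] = 8.4994/39.0304 = 0.2178

0.2178


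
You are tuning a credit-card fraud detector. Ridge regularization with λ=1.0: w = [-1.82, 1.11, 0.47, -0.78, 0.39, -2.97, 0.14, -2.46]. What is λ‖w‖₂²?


‖w‖₂² = (-1.82)² + (1.11)² + (0.47)² + (-0.78)² + (0.39)² + (-2.97)² + (0.14)² + (-2.46)²
     = 3.3124 + 1.2321 + 0.2209 + 0.6084 + 0.1521 + 8.8209 + 0.0196 + 6.0516
     = 20.418
λ·‖w‖₂² = 1.0·20.418 = 20.418

20.418


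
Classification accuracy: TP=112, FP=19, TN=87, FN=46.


Accuracy = (TP+TN)/(TP+TN+FP+FN)
= (112+87)/(264)
= 199/264 = 75.38%

75.38%


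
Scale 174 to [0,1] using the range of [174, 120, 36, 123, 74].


min=36, max=174
(174-36)/(174-36) = 138/138 = 1.0

1.0


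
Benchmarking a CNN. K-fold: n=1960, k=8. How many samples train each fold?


Fold size = 1960/8 = 245
Training per fold = 1960 - 245 = 1715

1715


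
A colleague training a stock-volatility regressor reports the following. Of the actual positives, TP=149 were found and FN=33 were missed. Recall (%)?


Recall = TP/(TP+FN)
= 149/(149+33)
= 149/182 = 81.87%

81.87%


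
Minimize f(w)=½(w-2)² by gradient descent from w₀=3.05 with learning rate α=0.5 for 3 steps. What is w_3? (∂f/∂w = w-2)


step 1: grad = 3.05-2 = 1.05; w = 3.05 - 0.5·(1.05) = 2.525
step 2: grad = 2.525-2 = 0.525; w = 2.525 - 0.5·(0.525) = 2.2625
step 3: grad = 2.2625-2 = 0.2625; w = 2.2625 - 0.5·(0.2625) = 2.13125

2.13125


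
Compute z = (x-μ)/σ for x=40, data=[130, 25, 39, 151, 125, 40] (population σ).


μ = 85, σ = 51.1892
z = (40 - 85)/51.1892 = -0.8791

-0.8791


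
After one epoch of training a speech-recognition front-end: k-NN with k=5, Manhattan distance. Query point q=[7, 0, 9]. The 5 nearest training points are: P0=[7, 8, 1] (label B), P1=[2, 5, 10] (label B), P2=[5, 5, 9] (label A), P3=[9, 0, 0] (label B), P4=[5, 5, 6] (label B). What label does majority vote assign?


d(q,P0) = 16  (label B)
d(q,P1) = 11  (label B)
d(q,P2) = 7  (label A)
d(q,P3) = 11  (label B)
d(q,P4) = 10  (label B)
Votes: A=1, B=4
Majority → B

B


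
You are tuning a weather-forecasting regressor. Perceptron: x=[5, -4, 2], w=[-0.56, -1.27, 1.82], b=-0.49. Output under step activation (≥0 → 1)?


z = (5)·(-0.56) + (-4)·(-1.27) + (2)·(1.82) - 0.49
  = 5.43
step(z) = 1 (z≥0)

1


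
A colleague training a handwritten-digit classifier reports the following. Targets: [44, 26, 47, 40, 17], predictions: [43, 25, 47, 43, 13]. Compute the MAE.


Absolute errors: |44-43|=1, |26-25|=1, |47-47|=0, |40-43|=3, |17-13|=4
Sum = 9
MAE = 9/5 = 9/5

9/5


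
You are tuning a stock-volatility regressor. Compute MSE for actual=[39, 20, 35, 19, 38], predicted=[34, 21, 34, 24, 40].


Squared errors: (39-34)²=25, (20-21)²=1, (35-34)²=1, (19-24)²=25, (38-40)²=4
Sum = 56
MSE = 56/5 = 56/5

56/5


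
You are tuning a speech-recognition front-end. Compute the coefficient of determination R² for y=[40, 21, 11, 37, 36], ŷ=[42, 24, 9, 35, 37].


ȳ = 29
SS_res = Σ(y-ŷ)² = 22
SS_tot = Σ(y-ȳ)² = 622
R² = 1 - SS_res/SS_tot = 1 - 0.0354 = 0.9646

0.9646


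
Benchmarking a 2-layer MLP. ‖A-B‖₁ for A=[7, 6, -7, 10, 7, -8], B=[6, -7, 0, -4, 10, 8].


d = |7-6| + |6+ 7| + |-7-0| + |10+ 4| + |7-10| + |-8-8|
  = 1 + 13 + 7 + 14 + 3 + 16
  = 54

54


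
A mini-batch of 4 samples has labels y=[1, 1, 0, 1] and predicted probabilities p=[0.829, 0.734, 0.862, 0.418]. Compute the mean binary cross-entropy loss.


L[0] = -ln(0.829) = 0.1875
L[1] = -ln(0.734) = 0.3092
L[2] = -ln(1-0.862) = -ln(0.138) = 1.9805
L[3] = -ln(0.418) = 0.8723
mean = (0.1875 + 0.3092 + 1.9805 + 0.8723)/4 = 0.8374

0.8374


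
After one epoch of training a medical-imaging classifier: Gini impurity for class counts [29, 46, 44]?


Probabilities: [29/119, 46/119, 44/119] ≈ [0.2437, 0.3866, 0.3697]
Σpᵢ² = (841 + 2116 + 1936)/119² = 4893/14161
Gini = 1 - Σpᵢ² = 1 - 4893/14161 = 0.6545

0.6545
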